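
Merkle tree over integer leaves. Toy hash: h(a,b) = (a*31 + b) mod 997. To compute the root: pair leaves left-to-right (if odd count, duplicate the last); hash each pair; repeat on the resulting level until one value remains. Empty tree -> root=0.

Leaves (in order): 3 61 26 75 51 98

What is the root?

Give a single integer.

L0: [3, 61, 26, 75, 51, 98]
L1: h(3,61)=(3*31+61)%997=154 h(26,75)=(26*31+75)%997=881 h(51,98)=(51*31+98)%997=682 -> [154, 881, 682]
L2: h(154,881)=(154*31+881)%997=670 h(682,682)=(682*31+682)%997=887 -> [670, 887]
L3: h(670,887)=(670*31+887)%997=720 -> [720]

Answer: 720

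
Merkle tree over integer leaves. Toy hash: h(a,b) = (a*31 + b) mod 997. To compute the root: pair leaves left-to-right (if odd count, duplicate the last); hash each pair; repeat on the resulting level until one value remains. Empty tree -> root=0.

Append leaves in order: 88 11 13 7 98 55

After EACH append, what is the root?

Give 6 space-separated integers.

After append 88 (leaves=[88]):
  L0: [88]
  root=88
After append 11 (leaves=[88, 11]):
  L0: [88, 11]
  L1: h(88,11)=(88*31+11)%997=745 -> [745]
  root=745
After append 13 (leaves=[88, 11, 13]):
  L0: [88, 11, 13]
  L1: h(88,11)=(88*31+11)%997=745 h(13,13)=(13*31+13)%997=416 -> [745, 416]
  L2: h(745,416)=(745*31+416)%997=580 -> [580]
  root=580
After append 7 (leaves=[88, 11, 13, 7]):
  L0: [88, 11, 13, 7]
  L1: h(88,11)=(88*31+11)%997=745 h(13,7)=(13*31+7)%997=410 -> [745, 410]
  L2: h(745,410)=(745*31+410)%997=574 -> [574]
  root=574
After append 98 (leaves=[88, 11, 13, 7, 98]):
  L0: [88, 11, 13, 7, 98]
  L1: h(88,11)=(88*31+11)%997=745 h(13,7)=(13*31+7)%997=410 h(98,98)=(98*31+98)%997=145 -> [745, 410, 145]
  L2: h(745,410)=(745*31+410)%997=574 h(145,145)=(145*31+145)%997=652 -> [574, 652]
  L3: h(574,652)=(574*31+652)%997=500 -> [500]
  root=500
After append 55 (leaves=[88, 11, 13, 7, 98, 55]):
  L0: [88, 11, 13, 7, 98, 55]
  L1: h(88,11)=(88*31+11)%997=745 h(13,7)=(13*31+7)%997=410 h(98,55)=(98*31+55)%997=102 -> [745, 410, 102]
  L2: h(745,410)=(745*31+410)%997=574 h(102,102)=(102*31+102)%997=273 -> [574, 273]
  L3: h(574,273)=(574*31+273)%997=121 -> [121]
  root=121

Answer: 88 745 580 574 500 121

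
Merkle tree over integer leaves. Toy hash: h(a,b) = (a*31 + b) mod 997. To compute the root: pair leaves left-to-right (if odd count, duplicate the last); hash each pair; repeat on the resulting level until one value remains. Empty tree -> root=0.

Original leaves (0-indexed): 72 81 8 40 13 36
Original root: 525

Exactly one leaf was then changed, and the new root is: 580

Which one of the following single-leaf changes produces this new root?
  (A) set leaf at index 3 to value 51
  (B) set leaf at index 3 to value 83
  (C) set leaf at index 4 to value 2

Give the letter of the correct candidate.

Original leaves: [72, 81, 8, 40, 13, 36]
Target new root: 580
Try each candidate change and compute the resulting root:
Candidate A: set leaf[3] = 51 -> leaves = [72, 81, 8, 51, 13, 36]
  L0: [72, 81, 8, 51, 13, 36]
  L1: h(72,81)=(72*31+81)%997=319 h(8,51)=(8*31+51)%997=299 h(13,36)=(13*31+36)%997=439 -> [319, 299, 439]
  L2: h(319,299)=(319*31+299)%997=218 h(439,439)=(439*31+439)%997=90 -> [218, 90]
  L3: h(218,90)=(218*31+90)%997=866 -> [866]
  root = 866 != target 580
Candidate B: set leaf[3] = 83 -> leaves = [72, 81, 8, 83, 13, 36]
  L0: [72, 81, 8, 83, 13, 36]
  L1: h(72,81)=(72*31+81)%997=319 h(8,83)=(8*31+83)%997=331 h(13,36)=(13*31+36)%997=439 -> [319, 331, 439]
  L2: h(319,331)=(319*31+331)%997=250 h(439,439)=(439*31+439)%997=90 -> [250, 90]
  L3: h(250,90)=(250*31+90)%997=861 -> [861]
  root = 861 != target 580
Candidate C: set leaf[4] = 2 -> leaves = [72, 81, 8, 40, 2, 36]
  L0: [72, 81, 8, 40, 2, 36]
  L1: h(72,81)=(72*31+81)%997=319 h(8,40)=(8*31+40)%997=288 h(2,36)=(2*31+36)%997=98 -> [319, 288, 98]
  L2: h(319,288)=(319*31+288)%997=207 h(98,98)=(98*31+98)%997=145 -> [207, 145]
  L3: h(207,145)=(207*31+145)%997=580 -> [580]
  root = 580 == target 580  ** MATCH **
Candidate C produces the target root.

Answer: C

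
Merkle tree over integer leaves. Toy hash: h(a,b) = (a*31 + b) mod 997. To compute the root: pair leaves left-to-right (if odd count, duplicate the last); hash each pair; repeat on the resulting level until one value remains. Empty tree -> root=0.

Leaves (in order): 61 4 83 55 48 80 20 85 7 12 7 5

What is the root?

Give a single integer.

Answer: 203

Derivation:
L0: [61, 4, 83, 55, 48, 80, 20, 85, 7, 12, 7, 5]
L1: h(61,4)=(61*31+4)%997=898 h(83,55)=(83*31+55)%997=634 h(48,80)=(48*31+80)%997=571 h(20,85)=(20*31+85)%997=705 h(7,12)=(7*31+12)%997=229 h(7,5)=(7*31+5)%997=222 -> [898, 634, 571, 705, 229, 222]
L2: h(898,634)=(898*31+634)%997=556 h(571,705)=(571*31+705)%997=460 h(229,222)=(229*31+222)%997=342 -> [556, 460, 342]
L3: h(556,460)=(556*31+460)%997=747 h(342,342)=(342*31+342)%997=974 -> [747, 974]
L4: h(747,974)=(747*31+974)%997=203 -> [203]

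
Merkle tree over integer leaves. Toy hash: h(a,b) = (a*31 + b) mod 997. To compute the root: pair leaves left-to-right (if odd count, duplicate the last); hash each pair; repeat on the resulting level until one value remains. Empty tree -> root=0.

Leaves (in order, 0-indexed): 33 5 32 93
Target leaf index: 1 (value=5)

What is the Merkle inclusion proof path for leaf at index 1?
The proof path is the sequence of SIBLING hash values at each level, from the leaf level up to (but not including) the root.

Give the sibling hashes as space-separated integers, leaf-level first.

Answer: 33 88

Derivation:
L0 (leaves): [33, 5, 32, 93], target index=1
L1: h(33,5)=(33*31+5)%997=31 [pair 0] h(32,93)=(32*31+93)%997=88 [pair 1] -> [31, 88]
  Sibling for proof at L0: 33
L2: h(31,88)=(31*31+88)%997=52 [pair 0] -> [52]
  Sibling for proof at L1: 88
Root: 52
Proof path (sibling hashes from leaf to root): [33, 88]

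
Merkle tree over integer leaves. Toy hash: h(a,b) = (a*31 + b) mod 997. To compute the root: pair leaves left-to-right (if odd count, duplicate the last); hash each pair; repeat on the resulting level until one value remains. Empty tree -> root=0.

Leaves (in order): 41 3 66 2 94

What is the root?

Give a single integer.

L0: [41, 3, 66, 2, 94]
L1: h(41,3)=(41*31+3)%997=277 h(66,2)=(66*31+2)%997=54 h(94,94)=(94*31+94)%997=17 -> [277, 54, 17]
L2: h(277,54)=(277*31+54)%997=665 h(17,17)=(17*31+17)%997=544 -> [665, 544]
L3: h(665,544)=(665*31+544)%997=222 -> [222]

Answer: 222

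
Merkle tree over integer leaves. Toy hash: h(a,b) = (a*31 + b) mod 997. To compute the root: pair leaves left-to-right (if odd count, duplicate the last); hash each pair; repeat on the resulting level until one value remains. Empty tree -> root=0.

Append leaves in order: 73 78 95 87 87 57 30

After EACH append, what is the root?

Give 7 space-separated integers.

After append 73 (leaves=[73]):
  L0: [73]
  root=73
After append 78 (leaves=[73, 78]):
  L0: [73, 78]
  L1: h(73,78)=(73*31+78)%997=347 -> [347]
  root=347
After append 95 (leaves=[73, 78, 95]):
  L0: [73, 78, 95]
  L1: h(73,78)=(73*31+78)%997=347 h(95,95)=(95*31+95)%997=49 -> [347, 49]
  L2: h(347,49)=(347*31+49)%997=836 -> [836]
  root=836
After append 87 (leaves=[73, 78, 95, 87]):
  L0: [73, 78, 95, 87]
  L1: h(73,78)=(73*31+78)%997=347 h(95,87)=(95*31+87)%997=41 -> [347, 41]
  L2: h(347,41)=(347*31+41)%997=828 -> [828]
  root=828
After append 87 (leaves=[73, 78, 95, 87, 87]):
  L0: [73, 78, 95, 87, 87]
  L1: h(73,78)=(73*31+78)%997=347 h(95,87)=(95*31+87)%997=41 h(87,87)=(87*31+87)%997=790 -> [347, 41, 790]
  L2: h(347,41)=(347*31+41)%997=828 h(790,790)=(790*31+790)%997=355 -> [828, 355]
  L3: h(828,355)=(828*31+355)%997=101 -> [101]
  root=101
After append 57 (leaves=[73, 78, 95, 87, 87, 57]):
  L0: [73, 78, 95, 87, 87, 57]
  L1: h(73,78)=(73*31+78)%997=347 h(95,87)=(95*31+87)%997=41 h(87,57)=(87*31+57)%997=760 -> [347, 41, 760]
  L2: h(347,41)=(347*31+41)%997=828 h(760,760)=(760*31+760)%997=392 -> [828, 392]
  L3: h(828,392)=(828*31+392)%997=138 -> [138]
  root=138
After append 30 (leaves=[73, 78, 95, 87, 87, 57, 30]):
  L0: [73, 78, 95, 87, 87, 57, 30]
  L1: h(73,78)=(73*31+78)%997=347 h(95,87)=(95*31+87)%997=41 h(87,57)=(87*31+57)%997=760 h(30,30)=(30*31+30)%997=960 -> [347, 41, 760, 960]
  L2: h(347,41)=(347*31+41)%997=828 h(760,960)=(760*31+960)%997=592 -> [828, 592]
  L3: h(828,592)=(828*31+592)%997=338 -> [338]
  root=338

Answer: 73 347 836 828 101 138 338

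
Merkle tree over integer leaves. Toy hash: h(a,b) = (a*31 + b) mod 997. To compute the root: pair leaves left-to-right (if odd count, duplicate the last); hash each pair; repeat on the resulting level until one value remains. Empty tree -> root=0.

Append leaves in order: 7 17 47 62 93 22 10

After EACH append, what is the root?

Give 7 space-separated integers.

After append 7 (leaves=[7]):
  L0: [7]
  root=7
After append 17 (leaves=[7, 17]):
  L0: [7, 17]
  L1: h(7,17)=(7*31+17)%997=234 -> [234]
  root=234
After append 47 (leaves=[7, 17, 47]):
  L0: [7, 17, 47]
  L1: h(7,17)=(7*31+17)%997=234 h(47,47)=(47*31+47)%997=507 -> [234, 507]
  L2: h(234,507)=(234*31+507)%997=782 -> [782]
  root=782
After append 62 (leaves=[7, 17, 47, 62]):
  L0: [7, 17, 47, 62]
  L1: h(7,17)=(7*31+17)%997=234 h(47,62)=(47*31+62)%997=522 -> [234, 522]
  L2: h(234,522)=(234*31+522)%997=797 -> [797]
  root=797
After append 93 (leaves=[7, 17, 47, 62, 93]):
  L0: [7, 17, 47, 62, 93]
  L1: h(7,17)=(7*31+17)%997=234 h(47,62)=(47*31+62)%997=522 h(93,93)=(93*31+93)%997=982 -> [234, 522, 982]
  L2: h(234,522)=(234*31+522)%997=797 h(982,982)=(982*31+982)%997=517 -> [797, 517]
  L3: h(797,517)=(797*31+517)%997=299 -> [299]
  root=299
After append 22 (leaves=[7, 17, 47, 62, 93, 22]):
  L0: [7, 17, 47, 62, 93, 22]
  L1: h(7,17)=(7*31+17)%997=234 h(47,62)=(47*31+62)%997=522 h(93,22)=(93*31+22)%997=911 -> [234, 522, 911]
  L2: h(234,522)=(234*31+522)%997=797 h(911,911)=(911*31+911)%997=239 -> [797, 239]
  L3: h(797,239)=(797*31+239)%997=21 -> [21]
  root=21
After append 10 (leaves=[7, 17, 47, 62, 93, 22, 10]):
  L0: [7, 17, 47, 62, 93, 22, 10]
  L1: h(7,17)=(7*31+17)%997=234 h(47,62)=(47*31+62)%997=522 h(93,22)=(93*31+22)%997=911 h(10,10)=(10*31+10)%997=320 -> [234, 522, 911, 320]
  L2: h(234,522)=(234*31+522)%997=797 h(911,320)=(911*31+320)%997=645 -> [797, 645]
  L3: h(797,645)=(797*31+645)%997=427 -> [427]
  root=427

Answer: 7 234 782 797 299 21 427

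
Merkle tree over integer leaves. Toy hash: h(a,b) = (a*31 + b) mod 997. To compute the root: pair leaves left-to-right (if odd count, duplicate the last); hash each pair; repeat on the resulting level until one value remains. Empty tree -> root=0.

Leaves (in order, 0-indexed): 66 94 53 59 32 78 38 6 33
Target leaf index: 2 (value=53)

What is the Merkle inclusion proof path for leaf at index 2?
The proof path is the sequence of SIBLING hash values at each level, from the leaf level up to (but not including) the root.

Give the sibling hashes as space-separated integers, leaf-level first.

Answer: 59 146 456 596

Derivation:
L0 (leaves): [66, 94, 53, 59, 32, 78, 38, 6, 33], target index=2
L1: h(66,94)=(66*31+94)%997=146 [pair 0] h(53,59)=(53*31+59)%997=705 [pair 1] h(32,78)=(32*31+78)%997=73 [pair 2] h(38,6)=(38*31+6)%997=187 [pair 3] h(33,33)=(33*31+33)%997=59 [pair 4] -> [146, 705, 73, 187, 59]
  Sibling for proof at L0: 59
L2: h(146,705)=(146*31+705)%997=246 [pair 0] h(73,187)=(73*31+187)%997=456 [pair 1] h(59,59)=(59*31+59)%997=891 [pair 2] -> [246, 456, 891]
  Sibling for proof at L1: 146
L3: h(246,456)=(246*31+456)%997=106 [pair 0] h(891,891)=(891*31+891)%997=596 [pair 1] -> [106, 596]
  Sibling for proof at L2: 456
L4: h(106,596)=(106*31+596)%997=891 [pair 0] -> [891]
  Sibling for proof at L3: 596
Root: 891
Proof path (sibling hashes from leaf to root): [59, 146, 456, 596]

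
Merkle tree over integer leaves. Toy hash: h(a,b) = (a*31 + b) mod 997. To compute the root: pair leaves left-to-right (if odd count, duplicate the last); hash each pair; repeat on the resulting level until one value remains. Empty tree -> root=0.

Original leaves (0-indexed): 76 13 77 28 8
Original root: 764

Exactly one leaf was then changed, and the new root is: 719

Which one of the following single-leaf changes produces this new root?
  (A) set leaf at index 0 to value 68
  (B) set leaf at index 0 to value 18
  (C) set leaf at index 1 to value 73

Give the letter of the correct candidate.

Original leaves: [76, 13, 77, 28, 8]
Target new root: 719
Try each candidate change and compute the resulting root:
Candidate A: set leaf[0] = 68 -> leaves = [68, 13, 77, 28, 8]
  L0: [68, 13, 77, 28, 8]
  L1: h(68,13)=(68*31+13)%997=127 h(77,28)=(77*31+28)%997=421 h(8,8)=(8*31+8)%997=256 -> [127, 421, 256]
  L2: h(127,421)=(127*31+421)%997=370 h(256,256)=(256*31+256)%997=216 -> [370, 216]
  L3: h(370,216)=(370*31+216)%997=719 -> [719]
  root = 719 == target 719  ** MATCH **
Candidate B: set leaf[0] = 18 -> leaves = [18, 13, 77, 28, 8]
  L0: [18, 13, 77, 28, 8]
  L1: h(18,13)=(18*31+13)%997=571 h(77,28)=(77*31+28)%997=421 h(8,8)=(8*31+8)%997=256 -> [571, 421, 256]
  L2: h(571,421)=(571*31+421)%997=176 h(256,256)=(256*31+256)%997=216 -> [176, 216]
  L3: h(176,216)=(176*31+216)%997=687 -> [687]
  root = 687 != target 719
Candidate C: set leaf[1] = 73 -> leaves = [76, 73, 77, 28, 8]
  L0: [76, 73, 77, 28, 8]
  L1: h(76,73)=(76*31+73)%997=435 h(77,28)=(77*31+28)%997=421 h(8,8)=(8*31+8)%997=256 -> [435, 421, 256]
  L2: h(435,421)=(435*31+421)%997=945 h(256,256)=(256*31+256)%997=216 -> [945, 216]
  L3: h(945,216)=(945*31+216)%997=598 -> [598]
  root = 598 != target 719
Candidate A produces the target root.

Answer: A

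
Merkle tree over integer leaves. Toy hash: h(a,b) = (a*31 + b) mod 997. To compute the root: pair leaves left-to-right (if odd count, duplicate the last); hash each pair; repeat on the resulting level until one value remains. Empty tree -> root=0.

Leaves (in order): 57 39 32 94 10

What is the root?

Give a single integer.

L0: [57, 39, 32, 94, 10]
L1: h(57,39)=(57*31+39)%997=809 h(32,94)=(32*31+94)%997=89 h(10,10)=(10*31+10)%997=320 -> [809, 89, 320]
L2: h(809,89)=(809*31+89)%997=243 h(320,320)=(320*31+320)%997=270 -> [243, 270]
L3: h(243,270)=(243*31+270)%997=824 -> [824]

Answer: 824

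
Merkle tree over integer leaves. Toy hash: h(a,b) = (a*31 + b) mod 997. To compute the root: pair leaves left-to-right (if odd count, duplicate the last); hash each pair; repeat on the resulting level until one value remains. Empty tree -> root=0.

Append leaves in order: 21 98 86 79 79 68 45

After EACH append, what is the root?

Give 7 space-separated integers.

After append 21 (leaves=[21]):
  L0: [21]
  root=21
After append 98 (leaves=[21, 98]):
  L0: [21, 98]
  L1: h(21,98)=(21*31+98)%997=749 -> [749]
  root=749
After append 86 (leaves=[21, 98, 86]):
  L0: [21, 98, 86]
  L1: h(21,98)=(21*31+98)%997=749 h(86,86)=(86*31+86)%997=758 -> [749, 758]
  L2: h(749,758)=(749*31+758)%997=49 -> [49]
  root=49
After append 79 (leaves=[21, 98, 86, 79]):
  L0: [21, 98, 86, 79]
  L1: h(21,98)=(21*31+98)%997=749 h(86,79)=(86*31+79)%997=751 -> [749, 751]
  L2: h(749,751)=(749*31+751)%997=42 -> [42]
  root=42
After append 79 (leaves=[21, 98, 86, 79, 79]):
  L0: [21, 98, 86, 79, 79]
  L1: h(21,98)=(21*31+98)%997=749 h(86,79)=(86*31+79)%997=751 h(79,79)=(79*31+79)%997=534 -> [749, 751, 534]
  L2: h(749,751)=(749*31+751)%997=42 h(534,534)=(534*31+534)%997=139 -> [42, 139]
  L3: h(42,139)=(42*31+139)%997=444 -> [444]
  root=444
After append 68 (leaves=[21, 98, 86, 79, 79, 68]):
  L0: [21, 98, 86, 79, 79, 68]
  L1: h(21,98)=(21*31+98)%997=749 h(86,79)=(86*31+79)%997=751 h(79,68)=(79*31+68)%997=523 -> [749, 751, 523]
  L2: h(749,751)=(749*31+751)%997=42 h(523,523)=(523*31+523)%997=784 -> [42, 784]
  L3: h(42,784)=(42*31+784)%997=92 -> [92]
  root=92
After append 45 (leaves=[21, 98, 86, 79, 79, 68, 45]):
  L0: [21, 98, 86, 79, 79, 68, 45]
  L1: h(21,98)=(21*31+98)%997=749 h(86,79)=(86*31+79)%997=751 h(79,68)=(79*31+68)%997=523 h(45,45)=(45*31+45)%997=443 -> [749, 751, 523, 443]
  L2: h(749,751)=(749*31+751)%997=42 h(523,443)=(523*31+443)%997=704 -> [42, 704]
  L3: h(42,704)=(42*31+704)%997=12 -> [12]
  root=12

Answer: 21 749 49 42 444 92 12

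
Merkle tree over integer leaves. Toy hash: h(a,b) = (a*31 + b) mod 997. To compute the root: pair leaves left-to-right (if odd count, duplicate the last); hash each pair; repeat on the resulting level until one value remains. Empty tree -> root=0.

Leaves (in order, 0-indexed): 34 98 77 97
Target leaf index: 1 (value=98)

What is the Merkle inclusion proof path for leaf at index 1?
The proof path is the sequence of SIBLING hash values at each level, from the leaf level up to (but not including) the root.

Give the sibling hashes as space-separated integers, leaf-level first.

L0 (leaves): [34, 98, 77, 97], target index=1
L1: h(34,98)=(34*31+98)%997=155 [pair 0] h(77,97)=(77*31+97)%997=490 [pair 1] -> [155, 490]
  Sibling for proof at L0: 34
L2: h(155,490)=(155*31+490)%997=310 [pair 0] -> [310]
  Sibling for proof at L1: 490
Root: 310
Proof path (sibling hashes from leaf to root): [34, 490]

Answer: 34 490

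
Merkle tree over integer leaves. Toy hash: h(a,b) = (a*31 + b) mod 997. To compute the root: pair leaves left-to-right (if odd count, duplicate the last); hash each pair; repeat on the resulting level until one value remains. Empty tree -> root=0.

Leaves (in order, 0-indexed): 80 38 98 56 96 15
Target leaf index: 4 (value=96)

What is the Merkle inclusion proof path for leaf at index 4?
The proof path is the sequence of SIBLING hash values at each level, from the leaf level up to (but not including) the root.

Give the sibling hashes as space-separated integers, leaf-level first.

Answer: 15 0 395

Derivation:
L0 (leaves): [80, 38, 98, 56, 96, 15], target index=4
L1: h(80,38)=(80*31+38)%997=524 [pair 0] h(98,56)=(98*31+56)%997=103 [pair 1] h(96,15)=(96*31+15)%997=0 [pair 2] -> [524, 103, 0]
  Sibling for proof at L0: 15
L2: h(524,103)=(524*31+103)%997=395 [pair 0] h(0,0)=(0*31+0)%997=0 [pair 1] -> [395, 0]
  Sibling for proof at L1: 0
L3: h(395,0)=(395*31+0)%997=281 [pair 0] -> [281]
  Sibling for proof at L2: 395
Root: 281
Proof path (sibling hashes from leaf to root): [15, 0, 395]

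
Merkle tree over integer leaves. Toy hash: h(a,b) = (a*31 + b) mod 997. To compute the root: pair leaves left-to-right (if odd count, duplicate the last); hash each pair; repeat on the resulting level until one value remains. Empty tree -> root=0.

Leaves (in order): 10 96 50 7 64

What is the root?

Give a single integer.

Answer: 484

Derivation:
L0: [10, 96, 50, 7, 64]
L1: h(10,96)=(10*31+96)%997=406 h(50,7)=(50*31+7)%997=560 h(64,64)=(64*31+64)%997=54 -> [406, 560, 54]
L2: h(406,560)=(406*31+560)%997=185 h(54,54)=(54*31+54)%997=731 -> [185, 731]
L3: h(185,731)=(185*31+731)%997=484 -> [484]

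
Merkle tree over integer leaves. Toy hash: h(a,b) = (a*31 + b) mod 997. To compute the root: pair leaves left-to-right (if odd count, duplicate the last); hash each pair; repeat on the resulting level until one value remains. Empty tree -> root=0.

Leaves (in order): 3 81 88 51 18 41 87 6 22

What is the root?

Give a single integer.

Answer: 367

Derivation:
L0: [3, 81, 88, 51, 18, 41, 87, 6, 22]
L1: h(3,81)=(3*31+81)%997=174 h(88,51)=(88*31+51)%997=785 h(18,41)=(18*31+41)%997=599 h(87,6)=(87*31+6)%997=709 h(22,22)=(22*31+22)%997=704 -> [174, 785, 599, 709, 704]
L2: h(174,785)=(174*31+785)%997=197 h(599,709)=(599*31+709)%997=335 h(704,704)=(704*31+704)%997=594 -> [197, 335, 594]
L3: h(197,335)=(197*31+335)%997=460 h(594,594)=(594*31+594)%997=65 -> [460, 65]
L4: h(460,65)=(460*31+65)%997=367 -> [367]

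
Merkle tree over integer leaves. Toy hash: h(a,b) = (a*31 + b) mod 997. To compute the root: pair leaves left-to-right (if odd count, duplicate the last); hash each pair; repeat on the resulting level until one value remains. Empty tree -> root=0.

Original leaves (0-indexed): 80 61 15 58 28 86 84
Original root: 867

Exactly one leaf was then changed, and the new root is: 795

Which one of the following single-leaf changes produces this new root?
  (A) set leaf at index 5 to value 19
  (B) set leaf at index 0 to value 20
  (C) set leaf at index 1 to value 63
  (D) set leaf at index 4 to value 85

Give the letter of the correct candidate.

Answer: C

Derivation:
Original leaves: [80, 61, 15, 58, 28, 86, 84]
Target new root: 795
Try each candidate change and compute the resulting root:
Candidate A: set leaf[5] = 19 -> leaves = [80, 61, 15, 58, 28, 19, 84]
  L0: [80, 61, 15, 58, 28, 19, 84]
  L1: h(80,61)=(80*31+61)%997=547 h(15,58)=(15*31+58)%997=523 h(28,19)=(28*31+19)%997=887 h(84,84)=(84*31+84)%997=694 -> [547, 523, 887, 694]
  L2: h(547,523)=(547*31+523)%997=531 h(887,694)=(887*31+694)%997=275 -> [531, 275]
  L3: h(531,275)=(531*31+275)%997=784 -> [784]
  root = 784 != target 795
Candidate B: set leaf[0] = 20 -> leaves = [20, 61, 15, 58, 28, 86, 84]
  L0: [20, 61, 15, 58, 28, 86, 84]
  L1: h(20,61)=(20*31+61)%997=681 h(15,58)=(15*31+58)%997=523 h(28,86)=(28*31+86)%997=954 h(84,84)=(84*31+84)%997=694 -> [681, 523, 954, 694]
  L2: h(681,523)=(681*31+523)%997=697 h(954,694)=(954*31+694)%997=358 -> [697, 358]
  L3: h(697,358)=(697*31+358)%997=31 -> [31]
  root = 31 != target 795
Candidate C: set leaf[1] = 63 -> leaves = [80, 63, 15, 58, 28, 86, 84]
  L0: [80, 63, 15, 58, 28, 86, 84]
  L1: h(80,63)=(80*31+63)%997=549 h(15,58)=(15*31+58)%997=523 h(28,86)=(28*31+86)%997=954 h(84,84)=(84*31+84)%997=694 -> [549, 523, 954, 694]
  L2: h(549,523)=(549*31+523)%997=593 h(954,694)=(954*31+694)%997=358 -> [593, 358]
  L3: h(593,358)=(593*31+358)%997=795 -> [795]
  root = 795 == target 795  ** MATCH **
Candidate D: set leaf[4] = 85 -> leaves = [80, 61, 15, 58, 85, 86, 84]
  L0: [80, 61, 15, 58, 85, 86, 84]
  L1: h(80,61)=(80*31+61)%997=547 h(15,58)=(15*31+58)%997=523 h(85,86)=(85*31+86)%997=727 h(84,84)=(84*31+84)%997=694 -> [547, 523, 727, 694]
  L2: h(547,523)=(547*31+523)%997=531 h(727,694)=(727*31+694)%997=300 -> [531, 300]
  L3: h(531,300)=(531*31+300)%997=809 -> [809]
  root = 809 != target 795
Candidate C produces the target root.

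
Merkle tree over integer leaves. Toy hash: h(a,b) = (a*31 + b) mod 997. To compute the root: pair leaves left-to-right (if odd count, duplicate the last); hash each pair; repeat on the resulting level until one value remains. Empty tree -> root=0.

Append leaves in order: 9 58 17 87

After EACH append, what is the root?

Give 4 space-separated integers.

Answer: 9 337 24 94

Derivation:
After append 9 (leaves=[9]):
  L0: [9]
  root=9
After append 58 (leaves=[9, 58]):
  L0: [9, 58]
  L1: h(9,58)=(9*31+58)%997=337 -> [337]
  root=337
After append 17 (leaves=[9, 58, 17]):
  L0: [9, 58, 17]
  L1: h(9,58)=(9*31+58)%997=337 h(17,17)=(17*31+17)%997=544 -> [337, 544]
  L2: h(337,544)=(337*31+544)%997=24 -> [24]
  root=24
After append 87 (leaves=[9, 58, 17, 87]):
  L0: [9, 58, 17, 87]
  L1: h(9,58)=(9*31+58)%997=337 h(17,87)=(17*31+87)%997=614 -> [337, 614]
  L2: h(337,614)=(337*31+614)%997=94 -> [94]
  root=94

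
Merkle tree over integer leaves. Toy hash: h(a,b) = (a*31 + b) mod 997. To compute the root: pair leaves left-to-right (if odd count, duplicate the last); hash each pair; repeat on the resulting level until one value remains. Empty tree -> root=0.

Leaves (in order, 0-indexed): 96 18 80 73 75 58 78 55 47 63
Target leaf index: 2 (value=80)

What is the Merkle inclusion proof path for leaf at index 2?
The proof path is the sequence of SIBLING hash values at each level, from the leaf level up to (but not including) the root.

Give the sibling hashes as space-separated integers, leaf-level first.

Answer: 73 3 574 163

Derivation:
L0 (leaves): [96, 18, 80, 73, 75, 58, 78, 55, 47, 63], target index=2
L1: h(96,18)=(96*31+18)%997=3 [pair 0] h(80,73)=(80*31+73)%997=559 [pair 1] h(75,58)=(75*31+58)%997=389 [pair 2] h(78,55)=(78*31+55)%997=479 [pair 3] h(47,63)=(47*31+63)%997=523 [pair 4] -> [3, 559, 389, 479, 523]
  Sibling for proof at L0: 73
L2: h(3,559)=(3*31+559)%997=652 [pair 0] h(389,479)=(389*31+479)%997=574 [pair 1] h(523,523)=(523*31+523)%997=784 [pair 2] -> [652, 574, 784]
  Sibling for proof at L1: 3
L3: h(652,574)=(652*31+574)%997=846 [pair 0] h(784,784)=(784*31+784)%997=163 [pair 1] -> [846, 163]
  Sibling for proof at L2: 574
L4: h(846,163)=(846*31+163)%997=467 [pair 0] -> [467]
  Sibling for proof at L3: 163
Root: 467
Proof path (sibling hashes from leaf to root): [73, 3, 574, 163]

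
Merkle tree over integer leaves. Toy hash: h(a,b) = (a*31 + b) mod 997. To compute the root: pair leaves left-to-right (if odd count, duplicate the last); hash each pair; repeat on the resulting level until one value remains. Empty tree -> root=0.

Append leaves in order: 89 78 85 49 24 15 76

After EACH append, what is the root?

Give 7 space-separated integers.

After append 89 (leaves=[89]):
  L0: [89]
  root=89
After append 78 (leaves=[89, 78]):
  L0: [89, 78]
  L1: h(89,78)=(89*31+78)%997=843 -> [843]
  root=843
After append 85 (leaves=[89, 78, 85]):
  L0: [89, 78, 85]
  L1: h(89,78)=(89*31+78)%997=843 h(85,85)=(85*31+85)%997=726 -> [843, 726]
  L2: h(843,726)=(843*31+726)%997=937 -> [937]
  root=937
After append 49 (leaves=[89, 78, 85, 49]):
  L0: [89, 78, 85, 49]
  L1: h(89,78)=(89*31+78)%997=843 h(85,49)=(85*31+49)%997=690 -> [843, 690]
  L2: h(843,690)=(843*31+690)%997=901 -> [901]
  root=901
After append 24 (leaves=[89, 78, 85, 49, 24]):
  L0: [89, 78, 85, 49, 24]
  L1: h(89,78)=(89*31+78)%997=843 h(85,49)=(85*31+49)%997=690 h(24,24)=(24*31+24)%997=768 -> [843, 690, 768]
  L2: h(843,690)=(843*31+690)%997=901 h(768,768)=(768*31+768)%997=648 -> [901, 648]
  L3: h(901,648)=(901*31+648)%997=663 -> [663]
  root=663
After append 15 (leaves=[89, 78, 85, 49, 24, 15]):
  L0: [89, 78, 85, 49, 24, 15]
  L1: h(89,78)=(89*31+78)%997=843 h(85,49)=(85*31+49)%997=690 h(24,15)=(24*31+15)%997=759 -> [843, 690, 759]
  L2: h(843,690)=(843*31+690)%997=901 h(759,759)=(759*31+759)%997=360 -> [901, 360]
  L3: h(901,360)=(901*31+360)%997=375 -> [375]
  root=375
After append 76 (leaves=[89, 78, 85, 49, 24, 15, 76]):
  L0: [89, 78, 85, 49, 24, 15, 76]
  L1: h(89,78)=(89*31+78)%997=843 h(85,49)=(85*31+49)%997=690 h(24,15)=(24*31+15)%997=759 h(76,76)=(76*31+76)%997=438 -> [843, 690, 759, 438]
  L2: h(843,690)=(843*31+690)%997=901 h(759,438)=(759*31+438)%997=39 -> [901, 39]
  L3: h(901,39)=(901*31+39)%997=54 -> [54]
  root=54

Answer: 89 843 937 901 663 375 54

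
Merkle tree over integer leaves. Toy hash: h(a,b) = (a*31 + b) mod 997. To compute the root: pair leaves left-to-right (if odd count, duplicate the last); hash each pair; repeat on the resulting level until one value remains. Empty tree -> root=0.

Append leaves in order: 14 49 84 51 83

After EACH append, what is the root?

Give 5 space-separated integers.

Answer: 14 483 712 679 359

Derivation:
After append 14 (leaves=[14]):
  L0: [14]
  root=14
After append 49 (leaves=[14, 49]):
  L0: [14, 49]
  L1: h(14,49)=(14*31+49)%997=483 -> [483]
  root=483
After append 84 (leaves=[14, 49, 84]):
  L0: [14, 49, 84]
  L1: h(14,49)=(14*31+49)%997=483 h(84,84)=(84*31+84)%997=694 -> [483, 694]
  L2: h(483,694)=(483*31+694)%997=712 -> [712]
  root=712
After append 51 (leaves=[14, 49, 84, 51]):
  L0: [14, 49, 84, 51]
  L1: h(14,49)=(14*31+49)%997=483 h(84,51)=(84*31+51)%997=661 -> [483, 661]
  L2: h(483,661)=(483*31+661)%997=679 -> [679]
  root=679
After append 83 (leaves=[14, 49, 84, 51, 83]):
  L0: [14, 49, 84, 51, 83]
  L1: h(14,49)=(14*31+49)%997=483 h(84,51)=(84*31+51)%997=661 h(83,83)=(83*31+83)%997=662 -> [483, 661, 662]
  L2: h(483,661)=(483*31+661)%997=679 h(662,662)=(662*31+662)%997=247 -> [679, 247]
  L3: h(679,247)=(679*31+247)%997=359 -> [359]
  root=359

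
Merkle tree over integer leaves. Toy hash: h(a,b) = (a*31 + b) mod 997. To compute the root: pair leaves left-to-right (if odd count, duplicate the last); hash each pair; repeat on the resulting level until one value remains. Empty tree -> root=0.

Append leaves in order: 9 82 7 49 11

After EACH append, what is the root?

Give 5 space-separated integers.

After append 9 (leaves=[9]):
  L0: [9]
  root=9
After append 82 (leaves=[9, 82]):
  L0: [9, 82]
  L1: h(9,82)=(9*31+82)%997=361 -> [361]
  root=361
After append 7 (leaves=[9, 82, 7]):
  L0: [9, 82, 7]
  L1: h(9,82)=(9*31+82)%997=361 h(7,7)=(7*31+7)%997=224 -> [361, 224]
  L2: h(361,224)=(361*31+224)%997=448 -> [448]
  root=448
After append 49 (leaves=[9, 82, 7, 49]):
  L0: [9, 82, 7, 49]
  L1: h(9,82)=(9*31+82)%997=361 h(7,49)=(7*31+49)%997=266 -> [361, 266]
  L2: h(361,266)=(361*31+266)%997=490 -> [490]
  root=490
After append 11 (leaves=[9, 82, 7, 49, 11]):
  L0: [9, 82, 7, 49, 11]
  L1: h(9,82)=(9*31+82)%997=361 h(7,49)=(7*31+49)%997=266 h(11,11)=(11*31+11)%997=352 -> [361, 266, 352]
  L2: h(361,266)=(361*31+266)%997=490 h(352,352)=(352*31+352)%997=297 -> [490, 297]
  L3: h(490,297)=(490*31+297)%997=532 -> [532]
  root=532

Answer: 9 361 448 490 532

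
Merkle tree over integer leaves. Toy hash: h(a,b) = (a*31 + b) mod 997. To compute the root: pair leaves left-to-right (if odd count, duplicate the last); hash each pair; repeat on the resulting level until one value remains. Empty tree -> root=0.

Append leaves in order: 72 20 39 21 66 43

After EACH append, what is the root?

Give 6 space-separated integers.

After append 72 (leaves=[72]):
  L0: [72]
  root=72
After append 20 (leaves=[72, 20]):
  L0: [72, 20]
  L1: h(72,20)=(72*31+20)%997=258 -> [258]
  root=258
After append 39 (leaves=[72, 20, 39]):
  L0: [72, 20, 39]
  L1: h(72,20)=(72*31+20)%997=258 h(39,39)=(39*31+39)%997=251 -> [258, 251]
  L2: h(258,251)=(258*31+251)%997=273 -> [273]
  root=273
After append 21 (leaves=[72, 20, 39, 21]):
  L0: [72, 20, 39, 21]
  L1: h(72,20)=(72*31+20)%997=258 h(39,21)=(39*31+21)%997=233 -> [258, 233]
  L2: h(258,233)=(258*31+233)%997=255 -> [255]
  root=255
After append 66 (leaves=[72, 20, 39, 21, 66]):
  L0: [72, 20, 39, 21, 66]
  L1: h(72,20)=(72*31+20)%997=258 h(39,21)=(39*31+21)%997=233 h(66,66)=(66*31+66)%997=118 -> [258, 233, 118]
  L2: h(258,233)=(258*31+233)%997=255 h(118,118)=(118*31+118)%997=785 -> [255, 785]
  L3: h(255,785)=(255*31+785)%997=714 -> [714]
  root=714
After append 43 (leaves=[72, 20, 39, 21, 66, 43]):
  L0: [72, 20, 39, 21, 66, 43]
  L1: h(72,20)=(72*31+20)%997=258 h(39,21)=(39*31+21)%997=233 h(66,43)=(66*31+43)%997=95 -> [258, 233, 95]
  L2: h(258,233)=(258*31+233)%997=255 h(95,95)=(95*31+95)%997=49 -> [255, 49]
  L3: h(255,49)=(255*31+49)%997=975 -> [975]
  root=975

Answer: 72 258 273 255 714 975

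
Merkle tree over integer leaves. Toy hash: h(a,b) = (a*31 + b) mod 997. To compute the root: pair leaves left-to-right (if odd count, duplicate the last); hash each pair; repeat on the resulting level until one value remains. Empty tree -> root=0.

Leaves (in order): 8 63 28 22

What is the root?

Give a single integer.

Answer: 561

Derivation:
L0: [8, 63, 28, 22]
L1: h(8,63)=(8*31+63)%997=311 h(28,22)=(28*31+22)%997=890 -> [311, 890]
L2: h(311,890)=(311*31+890)%997=561 -> [561]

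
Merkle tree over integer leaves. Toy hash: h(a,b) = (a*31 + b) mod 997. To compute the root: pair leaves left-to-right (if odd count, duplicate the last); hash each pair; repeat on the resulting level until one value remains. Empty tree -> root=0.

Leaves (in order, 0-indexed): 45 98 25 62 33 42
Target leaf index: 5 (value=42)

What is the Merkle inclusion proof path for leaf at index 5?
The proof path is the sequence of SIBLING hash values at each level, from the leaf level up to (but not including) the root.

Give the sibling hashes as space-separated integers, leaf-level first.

Answer: 33 68 261

Derivation:
L0 (leaves): [45, 98, 25, 62, 33, 42], target index=5
L1: h(45,98)=(45*31+98)%997=496 [pair 0] h(25,62)=(25*31+62)%997=837 [pair 1] h(33,42)=(33*31+42)%997=68 [pair 2] -> [496, 837, 68]
  Sibling for proof at L0: 33
L2: h(496,837)=(496*31+837)%997=261 [pair 0] h(68,68)=(68*31+68)%997=182 [pair 1] -> [261, 182]
  Sibling for proof at L1: 68
L3: h(261,182)=(261*31+182)%997=297 [pair 0] -> [297]
  Sibling for proof at L2: 261
Root: 297
Proof path (sibling hashes from leaf to root): [33, 68, 261]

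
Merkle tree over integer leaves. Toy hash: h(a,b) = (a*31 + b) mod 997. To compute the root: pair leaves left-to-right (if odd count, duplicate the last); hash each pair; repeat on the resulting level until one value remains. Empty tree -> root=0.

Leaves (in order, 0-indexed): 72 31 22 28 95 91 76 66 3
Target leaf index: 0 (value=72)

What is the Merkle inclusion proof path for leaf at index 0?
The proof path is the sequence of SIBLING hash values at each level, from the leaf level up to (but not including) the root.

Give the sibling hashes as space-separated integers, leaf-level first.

Answer: 31 710 826 598

Derivation:
L0 (leaves): [72, 31, 22, 28, 95, 91, 76, 66, 3], target index=0
L1: h(72,31)=(72*31+31)%997=269 [pair 0] h(22,28)=(22*31+28)%997=710 [pair 1] h(95,91)=(95*31+91)%997=45 [pair 2] h(76,66)=(76*31+66)%997=428 [pair 3] h(3,3)=(3*31+3)%997=96 [pair 4] -> [269, 710, 45, 428, 96]
  Sibling for proof at L0: 31
L2: h(269,710)=(269*31+710)%997=76 [pair 0] h(45,428)=(45*31+428)%997=826 [pair 1] h(96,96)=(96*31+96)%997=81 [pair 2] -> [76, 826, 81]
  Sibling for proof at L1: 710
L3: h(76,826)=(76*31+826)%997=191 [pair 0] h(81,81)=(81*31+81)%997=598 [pair 1] -> [191, 598]
  Sibling for proof at L2: 826
L4: h(191,598)=(191*31+598)%997=537 [pair 0] -> [537]
  Sibling for proof at L3: 598
Root: 537
Proof path (sibling hashes from leaf to root): [31, 710, 826, 598]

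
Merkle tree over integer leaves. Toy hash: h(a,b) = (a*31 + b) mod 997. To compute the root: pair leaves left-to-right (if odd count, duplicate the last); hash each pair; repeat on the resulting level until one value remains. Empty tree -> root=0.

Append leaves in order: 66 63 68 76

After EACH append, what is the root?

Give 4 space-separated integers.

Answer: 66 115 756 764

Derivation:
After append 66 (leaves=[66]):
  L0: [66]
  root=66
After append 63 (leaves=[66, 63]):
  L0: [66, 63]
  L1: h(66,63)=(66*31+63)%997=115 -> [115]
  root=115
After append 68 (leaves=[66, 63, 68]):
  L0: [66, 63, 68]
  L1: h(66,63)=(66*31+63)%997=115 h(68,68)=(68*31+68)%997=182 -> [115, 182]
  L2: h(115,182)=(115*31+182)%997=756 -> [756]
  root=756
After append 76 (leaves=[66, 63, 68, 76]):
  L0: [66, 63, 68, 76]
  L1: h(66,63)=(66*31+63)%997=115 h(68,76)=(68*31+76)%997=190 -> [115, 190]
  L2: h(115,190)=(115*31+190)%997=764 -> [764]
  root=764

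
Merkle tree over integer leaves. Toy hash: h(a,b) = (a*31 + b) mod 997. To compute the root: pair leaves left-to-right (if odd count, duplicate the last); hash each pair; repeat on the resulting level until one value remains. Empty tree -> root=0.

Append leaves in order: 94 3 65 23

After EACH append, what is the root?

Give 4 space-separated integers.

After append 94 (leaves=[94]):
  L0: [94]
  root=94
After append 3 (leaves=[94, 3]):
  L0: [94, 3]
  L1: h(94,3)=(94*31+3)%997=923 -> [923]
  root=923
After append 65 (leaves=[94, 3, 65]):
  L0: [94, 3, 65]
  L1: h(94,3)=(94*31+3)%997=923 h(65,65)=(65*31+65)%997=86 -> [923, 86]
  L2: h(923,86)=(923*31+86)%997=783 -> [783]
  root=783
After append 23 (leaves=[94, 3, 65, 23]):
  L0: [94, 3, 65, 23]
  L1: h(94,3)=(94*31+3)%997=923 h(65,23)=(65*31+23)%997=44 -> [923, 44]
  L2: h(923,44)=(923*31+44)%997=741 -> [741]
  root=741

Answer: 94 923 783 741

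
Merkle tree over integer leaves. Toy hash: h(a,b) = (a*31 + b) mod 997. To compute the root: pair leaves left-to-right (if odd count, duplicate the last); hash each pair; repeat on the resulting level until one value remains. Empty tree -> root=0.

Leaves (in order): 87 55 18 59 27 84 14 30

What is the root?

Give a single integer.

Answer: 914

Derivation:
L0: [87, 55, 18, 59, 27, 84, 14, 30]
L1: h(87,55)=(87*31+55)%997=758 h(18,59)=(18*31+59)%997=617 h(27,84)=(27*31+84)%997=921 h(14,30)=(14*31+30)%997=464 -> [758, 617, 921, 464]
L2: h(758,617)=(758*31+617)%997=187 h(921,464)=(921*31+464)%997=102 -> [187, 102]
L3: h(187,102)=(187*31+102)%997=914 -> [914]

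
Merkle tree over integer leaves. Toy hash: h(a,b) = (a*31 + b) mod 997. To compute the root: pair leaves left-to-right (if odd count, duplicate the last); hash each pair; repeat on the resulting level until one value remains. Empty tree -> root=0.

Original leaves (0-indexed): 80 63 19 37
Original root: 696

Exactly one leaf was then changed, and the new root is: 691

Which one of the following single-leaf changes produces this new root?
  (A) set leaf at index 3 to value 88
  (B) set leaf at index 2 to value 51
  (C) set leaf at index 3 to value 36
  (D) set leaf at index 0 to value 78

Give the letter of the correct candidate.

Answer: B

Derivation:
Original leaves: [80, 63, 19, 37]
Target new root: 691
Try each candidate change and compute the resulting root:
Candidate A: set leaf[3] = 88 -> leaves = [80, 63, 19, 88]
  L0: [80, 63, 19, 88]
  L1: h(80,63)=(80*31+63)%997=549 h(19,88)=(19*31+88)%997=677 -> [549, 677]
  L2: h(549,677)=(549*31+677)%997=747 -> [747]
  root = 747 != target 691
Candidate B: set leaf[2] = 51 -> leaves = [80, 63, 51, 37]
  L0: [80, 63, 51, 37]
  L1: h(80,63)=(80*31+63)%997=549 h(51,37)=(51*31+37)%997=621 -> [549, 621]
  L2: h(549,621)=(549*31+621)%997=691 -> [691]
  root = 691 == target 691  ** MATCH **
Candidate C: set leaf[3] = 36 -> leaves = [80, 63, 19, 36]
  L0: [80, 63, 19, 36]
  L1: h(80,63)=(80*31+63)%997=549 h(19,36)=(19*31+36)%997=625 -> [549, 625]
  L2: h(549,625)=(549*31+625)%997=695 -> [695]
  root = 695 != target 691
Candidate D: set leaf[0] = 78 -> leaves = [78, 63, 19, 37]
  L0: [78, 63, 19, 37]
  L1: h(78,63)=(78*31+63)%997=487 h(19,37)=(19*31+37)%997=626 -> [487, 626]
  L2: h(487,626)=(487*31+626)%997=768 -> [768]
  root = 768 != target 691
Candidate B produces the target root.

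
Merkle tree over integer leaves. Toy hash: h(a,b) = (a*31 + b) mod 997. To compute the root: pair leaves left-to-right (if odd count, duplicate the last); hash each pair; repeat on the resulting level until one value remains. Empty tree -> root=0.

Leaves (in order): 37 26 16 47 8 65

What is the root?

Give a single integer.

Answer: 573

Derivation:
L0: [37, 26, 16, 47, 8, 65]
L1: h(37,26)=(37*31+26)%997=176 h(16,47)=(16*31+47)%997=543 h(8,65)=(8*31+65)%997=313 -> [176, 543, 313]
L2: h(176,543)=(176*31+543)%997=17 h(313,313)=(313*31+313)%997=46 -> [17, 46]
L3: h(17,46)=(17*31+46)%997=573 -> [573]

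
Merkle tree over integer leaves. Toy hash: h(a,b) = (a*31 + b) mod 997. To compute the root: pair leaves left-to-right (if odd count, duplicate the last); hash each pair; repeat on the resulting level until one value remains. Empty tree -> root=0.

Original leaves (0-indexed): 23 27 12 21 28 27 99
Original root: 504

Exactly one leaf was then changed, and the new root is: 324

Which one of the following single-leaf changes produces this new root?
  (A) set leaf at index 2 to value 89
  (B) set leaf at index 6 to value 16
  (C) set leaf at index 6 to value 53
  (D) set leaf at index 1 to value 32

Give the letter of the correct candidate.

Answer: D

Derivation:
Original leaves: [23, 27, 12, 21, 28, 27, 99]
Target new root: 324
Try each candidate change and compute the resulting root:
Candidate A: set leaf[2] = 89 -> leaves = [23, 27, 89, 21, 28, 27, 99]
  L0: [23, 27, 89, 21, 28, 27, 99]
  L1: h(23,27)=(23*31+27)%997=740 h(89,21)=(89*31+21)%997=786 h(28,27)=(28*31+27)%997=895 h(99,99)=(99*31+99)%997=177 -> [740, 786, 895, 177]
  L2: h(740,786)=(740*31+786)%997=795 h(895,177)=(895*31+177)%997=6 -> [795, 6]
  L3: h(795,6)=(795*31+6)%997=723 -> [723]
  root = 723 != target 324
Candidate B: set leaf[6] = 16 -> leaves = [23, 27, 12, 21, 28, 27, 16]
  L0: [23, 27, 12, 21, 28, 27, 16]
  L1: h(23,27)=(23*31+27)%997=740 h(12,21)=(12*31+21)%997=393 h(28,27)=(28*31+27)%997=895 h(16,16)=(16*31+16)%997=512 -> [740, 393, 895, 512]
  L2: h(740,393)=(740*31+393)%997=402 h(895,512)=(895*31+512)%997=341 -> [402, 341]
  L3: h(402,341)=(402*31+341)%997=839 -> [839]
  root = 839 != target 324
Candidate C: set leaf[6] = 53 -> leaves = [23, 27, 12, 21, 28, 27, 53]
  L0: [23, 27, 12, 21, 28, 27, 53]
  L1: h(23,27)=(23*31+27)%997=740 h(12,21)=(12*31+21)%997=393 h(28,27)=(28*31+27)%997=895 h(53,53)=(53*31+53)%997=699 -> [740, 393, 895, 699]
  L2: h(740,393)=(740*31+393)%997=402 h(895,699)=(895*31+699)%997=528 -> [402, 528]
  L3: h(402,528)=(402*31+528)%997=29 -> [29]
  root = 29 != target 324
Candidate D: set leaf[1] = 32 -> leaves = [23, 32, 12, 21, 28, 27, 99]
  L0: [23, 32, 12, 21, 28, 27, 99]
  L1: h(23,32)=(23*31+32)%997=745 h(12,21)=(12*31+21)%997=393 h(28,27)=(28*31+27)%997=895 h(99,99)=(99*31+99)%997=177 -> [745, 393, 895, 177]
  L2: h(745,393)=(745*31+393)%997=557 h(895,177)=(895*31+177)%997=6 -> [557, 6]
  L3: h(557,6)=(557*31+6)%997=324 -> [324]
  root = 324 == target 324  ** MATCH **
Candidate D produces the target root.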